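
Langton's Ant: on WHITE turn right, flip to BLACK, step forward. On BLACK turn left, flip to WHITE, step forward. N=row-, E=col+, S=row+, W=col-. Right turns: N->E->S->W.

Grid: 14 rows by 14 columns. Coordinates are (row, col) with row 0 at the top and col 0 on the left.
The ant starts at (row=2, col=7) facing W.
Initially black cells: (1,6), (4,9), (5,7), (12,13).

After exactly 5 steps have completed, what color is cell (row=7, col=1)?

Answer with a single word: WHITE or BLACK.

Step 1: on WHITE (2,7): turn R to N, flip to black, move to (1,7). |black|=5
Step 2: on WHITE (1,7): turn R to E, flip to black, move to (1,8). |black|=6
Step 3: on WHITE (1,8): turn R to S, flip to black, move to (2,8). |black|=7
Step 4: on WHITE (2,8): turn R to W, flip to black, move to (2,7). |black|=8
Step 5: on BLACK (2,7): turn L to S, flip to white, move to (3,7). |black|=7

Answer: WHITE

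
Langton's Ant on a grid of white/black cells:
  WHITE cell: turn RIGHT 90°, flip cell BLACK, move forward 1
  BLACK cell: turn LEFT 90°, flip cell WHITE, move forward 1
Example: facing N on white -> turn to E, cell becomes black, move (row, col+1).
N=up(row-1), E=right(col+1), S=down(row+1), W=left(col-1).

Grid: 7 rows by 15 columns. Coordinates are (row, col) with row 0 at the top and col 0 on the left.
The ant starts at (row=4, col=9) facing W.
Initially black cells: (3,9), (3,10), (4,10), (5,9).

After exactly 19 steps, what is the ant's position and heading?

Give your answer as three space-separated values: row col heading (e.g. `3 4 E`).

Step 1: on WHITE (4,9): turn R to N, flip to black, move to (3,9). |black|=5
Step 2: on BLACK (3,9): turn L to W, flip to white, move to (3,8). |black|=4
Step 3: on WHITE (3,8): turn R to N, flip to black, move to (2,8). |black|=5
Step 4: on WHITE (2,8): turn R to E, flip to black, move to (2,9). |black|=6
Step 5: on WHITE (2,9): turn R to S, flip to black, move to (3,9). |black|=7
Step 6: on WHITE (3,9): turn R to W, flip to black, move to (3,8). |black|=8
Step 7: on BLACK (3,8): turn L to S, flip to white, move to (4,8). |black|=7
Step 8: on WHITE (4,8): turn R to W, flip to black, move to (4,7). |black|=8
Step 9: on WHITE (4,7): turn R to N, flip to black, move to (3,7). |black|=9
Step 10: on WHITE (3,7): turn R to E, flip to black, move to (3,8). |black|=10
Step 11: on WHITE (3,8): turn R to S, flip to black, move to (4,8). |black|=11
Step 12: on BLACK (4,8): turn L to E, flip to white, move to (4,9). |black|=10
Step 13: on BLACK (4,9): turn L to N, flip to white, move to (3,9). |black|=9
Step 14: on BLACK (3,9): turn L to W, flip to white, move to (3,8). |black|=8
Step 15: on BLACK (3,8): turn L to S, flip to white, move to (4,8). |black|=7
Step 16: on WHITE (4,8): turn R to W, flip to black, move to (4,7). |black|=8
Step 17: on BLACK (4,7): turn L to S, flip to white, move to (5,7). |black|=7
Step 18: on WHITE (5,7): turn R to W, flip to black, move to (5,6). |black|=8
Step 19: on WHITE (5,6): turn R to N, flip to black, move to (4,6). |black|=9

Answer: 4 6 N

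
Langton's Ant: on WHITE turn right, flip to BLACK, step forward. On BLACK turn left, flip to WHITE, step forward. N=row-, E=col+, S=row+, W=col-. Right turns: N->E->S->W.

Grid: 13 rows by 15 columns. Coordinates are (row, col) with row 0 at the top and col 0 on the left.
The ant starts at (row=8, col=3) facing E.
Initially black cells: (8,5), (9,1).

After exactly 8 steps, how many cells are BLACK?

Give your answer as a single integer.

Step 1: on WHITE (8,3): turn R to S, flip to black, move to (9,3). |black|=3
Step 2: on WHITE (9,3): turn R to W, flip to black, move to (9,2). |black|=4
Step 3: on WHITE (9,2): turn R to N, flip to black, move to (8,2). |black|=5
Step 4: on WHITE (8,2): turn R to E, flip to black, move to (8,3). |black|=6
Step 5: on BLACK (8,3): turn L to N, flip to white, move to (7,3). |black|=5
Step 6: on WHITE (7,3): turn R to E, flip to black, move to (7,4). |black|=6
Step 7: on WHITE (7,4): turn R to S, flip to black, move to (8,4). |black|=7
Step 8: on WHITE (8,4): turn R to W, flip to black, move to (8,3). |black|=8

Answer: 8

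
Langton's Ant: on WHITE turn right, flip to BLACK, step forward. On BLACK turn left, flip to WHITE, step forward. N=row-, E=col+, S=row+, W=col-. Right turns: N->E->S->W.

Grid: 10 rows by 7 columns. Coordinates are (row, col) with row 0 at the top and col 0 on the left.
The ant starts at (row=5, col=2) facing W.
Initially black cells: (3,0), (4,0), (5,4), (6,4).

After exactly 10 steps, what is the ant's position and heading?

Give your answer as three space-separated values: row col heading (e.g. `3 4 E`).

Answer: 6 3 E

Derivation:
Step 1: on WHITE (5,2): turn R to N, flip to black, move to (4,2). |black|=5
Step 2: on WHITE (4,2): turn R to E, flip to black, move to (4,3). |black|=6
Step 3: on WHITE (4,3): turn R to S, flip to black, move to (5,3). |black|=7
Step 4: on WHITE (5,3): turn R to W, flip to black, move to (5,2). |black|=8
Step 5: on BLACK (5,2): turn L to S, flip to white, move to (6,2). |black|=7
Step 6: on WHITE (6,2): turn R to W, flip to black, move to (6,1). |black|=8
Step 7: on WHITE (6,1): turn R to N, flip to black, move to (5,1). |black|=9
Step 8: on WHITE (5,1): turn R to E, flip to black, move to (5,2). |black|=10
Step 9: on WHITE (5,2): turn R to S, flip to black, move to (6,2). |black|=11
Step 10: on BLACK (6,2): turn L to E, flip to white, move to (6,3). |black|=10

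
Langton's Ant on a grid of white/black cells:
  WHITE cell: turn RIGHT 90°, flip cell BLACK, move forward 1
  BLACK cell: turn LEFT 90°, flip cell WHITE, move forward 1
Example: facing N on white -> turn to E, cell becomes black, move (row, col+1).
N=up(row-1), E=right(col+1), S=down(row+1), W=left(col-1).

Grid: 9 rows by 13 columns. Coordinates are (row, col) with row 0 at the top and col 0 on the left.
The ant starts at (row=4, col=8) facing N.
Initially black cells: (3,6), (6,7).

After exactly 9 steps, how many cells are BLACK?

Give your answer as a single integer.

Answer: 9

Derivation:
Step 1: on WHITE (4,8): turn R to E, flip to black, move to (4,9). |black|=3
Step 2: on WHITE (4,9): turn R to S, flip to black, move to (5,9). |black|=4
Step 3: on WHITE (5,9): turn R to W, flip to black, move to (5,8). |black|=5
Step 4: on WHITE (5,8): turn R to N, flip to black, move to (4,8). |black|=6
Step 5: on BLACK (4,8): turn L to W, flip to white, move to (4,7). |black|=5
Step 6: on WHITE (4,7): turn R to N, flip to black, move to (3,7). |black|=6
Step 7: on WHITE (3,7): turn R to E, flip to black, move to (3,8). |black|=7
Step 8: on WHITE (3,8): turn R to S, flip to black, move to (4,8). |black|=8
Step 9: on WHITE (4,8): turn R to W, flip to black, move to (4,7). |black|=9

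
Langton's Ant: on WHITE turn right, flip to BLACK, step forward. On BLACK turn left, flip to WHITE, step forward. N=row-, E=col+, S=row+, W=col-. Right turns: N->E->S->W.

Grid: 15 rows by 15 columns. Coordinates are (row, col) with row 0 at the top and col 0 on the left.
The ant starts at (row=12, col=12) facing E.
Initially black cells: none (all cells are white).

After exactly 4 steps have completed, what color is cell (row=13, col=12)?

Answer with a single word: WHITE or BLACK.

Answer: BLACK

Derivation:
Step 1: on WHITE (12,12): turn R to S, flip to black, move to (13,12). |black|=1
Step 2: on WHITE (13,12): turn R to W, flip to black, move to (13,11). |black|=2
Step 3: on WHITE (13,11): turn R to N, flip to black, move to (12,11). |black|=3
Step 4: on WHITE (12,11): turn R to E, flip to black, move to (12,12). |black|=4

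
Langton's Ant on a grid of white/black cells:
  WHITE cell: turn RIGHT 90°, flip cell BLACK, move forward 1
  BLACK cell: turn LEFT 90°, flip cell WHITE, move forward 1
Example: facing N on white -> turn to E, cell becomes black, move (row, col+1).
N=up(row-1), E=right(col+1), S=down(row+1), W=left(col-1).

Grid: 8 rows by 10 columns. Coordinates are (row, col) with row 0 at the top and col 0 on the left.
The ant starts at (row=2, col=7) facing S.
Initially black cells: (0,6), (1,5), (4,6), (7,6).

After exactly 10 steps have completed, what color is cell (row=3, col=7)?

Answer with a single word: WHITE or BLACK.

Answer: BLACK

Derivation:
Step 1: on WHITE (2,7): turn R to W, flip to black, move to (2,6). |black|=5
Step 2: on WHITE (2,6): turn R to N, flip to black, move to (1,6). |black|=6
Step 3: on WHITE (1,6): turn R to E, flip to black, move to (1,7). |black|=7
Step 4: on WHITE (1,7): turn R to S, flip to black, move to (2,7). |black|=8
Step 5: on BLACK (2,7): turn L to E, flip to white, move to (2,8). |black|=7
Step 6: on WHITE (2,8): turn R to S, flip to black, move to (3,8). |black|=8
Step 7: on WHITE (3,8): turn R to W, flip to black, move to (3,7). |black|=9
Step 8: on WHITE (3,7): turn R to N, flip to black, move to (2,7). |black|=10
Step 9: on WHITE (2,7): turn R to E, flip to black, move to (2,8). |black|=11
Step 10: on BLACK (2,8): turn L to N, flip to white, move to (1,8). |black|=10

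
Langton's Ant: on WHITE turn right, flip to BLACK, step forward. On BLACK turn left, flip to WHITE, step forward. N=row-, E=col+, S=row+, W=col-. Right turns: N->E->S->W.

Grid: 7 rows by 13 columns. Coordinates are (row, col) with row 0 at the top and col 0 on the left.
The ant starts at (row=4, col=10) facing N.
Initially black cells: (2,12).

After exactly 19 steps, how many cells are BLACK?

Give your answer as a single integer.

Answer: 8

Derivation:
Step 1: on WHITE (4,10): turn R to E, flip to black, move to (4,11). |black|=2
Step 2: on WHITE (4,11): turn R to S, flip to black, move to (5,11). |black|=3
Step 3: on WHITE (5,11): turn R to W, flip to black, move to (5,10). |black|=4
Step 4: on WHITE (5,10): turn R to N, flip to black, move to (4,10). |black|=5
Step 5: on BLACK (4,10): turn L to W, flip to white, move to (4,9). |black|=4
Step 6: on WHITE (4,9): turn R to N, flip to black, move to (3,9). |black|=5
Step 7: on WHITE (3,9): turn R to E, flip to black, move to (3,10). |black|=6
Step 8: on WHITE (3,10): turn R to S, flip to black, move to (4,10). |black|=7
Step 9: on WHITE (4,10): turn R to W, flip to black, move to (4,9). |black|=8
Step 10: on BLACK (4,9): turn L to S, flip to white, move to (5,9). |black|=7
Step 11: on WHITE (5,9): turn R to W, flip to black, move to (5,8). |black|=8
Step 12: on WHITE (5,8): turn R to N, flip to black, move to (4,8). |black|=9
Step 13: on WHITE (4,8): turn R to E, flip to black, move to (4,9). |black|=10
Step 14: on WHITE (4,9): turn R to S, flip to black, move to (5,9). |black|=11
Step 15: on BLACK (5,9): turn L to E, flip to white, move to (5,10). |black|=10
Step 16: on BLACK (5,10): turn L to N, flip to white, move to (4,10). |black|=9
Step 17: on BLACK (4,10): turn L to W, flip to white, move to (4,9). |black|=8
Step 18: on BLACK (4,9): turn L to S, flip to white, move to (5,9). |black|=7
Step 19: on WHITE (5,9): turn R to W, flip to black, move to (5,8). |black|=8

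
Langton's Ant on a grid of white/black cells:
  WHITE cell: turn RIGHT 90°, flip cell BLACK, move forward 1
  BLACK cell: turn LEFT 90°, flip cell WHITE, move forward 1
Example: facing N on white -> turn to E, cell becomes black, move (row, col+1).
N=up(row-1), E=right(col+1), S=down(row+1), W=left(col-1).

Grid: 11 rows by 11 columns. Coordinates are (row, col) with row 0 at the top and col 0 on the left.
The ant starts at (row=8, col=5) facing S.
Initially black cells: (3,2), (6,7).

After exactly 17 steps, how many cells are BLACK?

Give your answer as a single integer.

Step 1: on WHITE (8,5): turn R to W, flip to black, move to (8,4). |black|=3
Step 2: on WHITE (8,4): turn R to N, flip to black, move to (7,4). |black|=4
Step 3: on WHITE (7,4): turn R to E, flip to black, move to (7,5). |black|=5
Step 4: on WHITE (7,5): turn R to S, flip to black, move to (8,5). |black|=6
Step 5: on BLACK (8,5): turn L to E, flip to white, move to (8,6). |black|=5
Step 6: on WHITE (8,6): turn R to S, flip to black, move to (9,6). |black|=6
Step 7: on WHITE (9,6): turn R to W, flip to black, move to (9,5). |black|=7
Step 8: on WHITE (9,5): turn R to N, flip to black, move to (8,5). |black|=8
Step 9: on WHITE (8,5): turn R to E, flip to black, move to (8,6). |black|=9
Step 10: on BLACK (8,6): turn L to N, flip to white, move to (7,6). |black|=8
Step 11: on WHITE (7,6): turn R to E, flip to black, move to (7,7). |black|=9
Step 12: on WHITE (7,7): turn R to S, flip to black, move to (8,7). |black|=10
Step 13: on WHITE (8,7): turn R to W, flip to black, move to (8,6). |black|=11
Step 14: on WHITE (8,6): turn R to N, flip to black, move to (7,6). |black|=12
Step 15: on BLACK (7,6): turn L to W, flip to white, move to (7,5). |black|=11
Step 16: on BLACK (7,5): turn L to S, flip to white, move to (8,5). |black|=10
Step 17: on BLACK (8,5): turn L to E, flip to white, move to (8,6). |black|=9

Answer: 9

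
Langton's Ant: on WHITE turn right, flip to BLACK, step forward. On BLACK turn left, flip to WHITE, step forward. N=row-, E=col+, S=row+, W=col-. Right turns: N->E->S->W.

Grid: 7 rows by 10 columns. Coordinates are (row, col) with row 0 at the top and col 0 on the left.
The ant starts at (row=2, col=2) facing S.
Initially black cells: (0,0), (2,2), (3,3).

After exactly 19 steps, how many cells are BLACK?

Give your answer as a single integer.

Answer: 6

Derivation:
Step 1: on BLACK (2,2): turn L to E, flip to white, move to (2,3). |black|=2
Step 2: on WHITE (2,3): turn R to S, flip to black, move to (3,3). |black|=3
Step 3: on BLACK (3,3): turn L to E, flip to white, move to (3,4). |black|=2
Step 4: on WHITE (3,4): turn R to S, flip to black, move to (4,4). |black|=3
Step 5: on WHITE (4,4): turn R to W, flip to black, move to (4,3). |black|=4
Step 6: on WHITE (4,3): turn R to N, flip to black, move to (3,3). |black|=5
Step 7: on WHITE (3,3): turn R to E, flip to black, move to (3,4). |black|=6
Step 8: on BLACK (3,4): turn L to N, flip to white, move to (2,4). |black|=5
Step 9: on WHITE (2,4): turn R to E, flip to black, move to (2,5). |black|=6
Step 10: on WHITE (2,5): turn R to S, flip to black, move to (3,5). |black|=7
Step 11: on WHITE (3,5): turn R to W, flip to black, move to (3,4). |black|=8
Step 12: on WHITE (3,4): turn R to N, flip to black, move to (2,4). |black|=9
Step 13: on BLACK (2,4): turn L to W, flip to white, move to (2,3). |black|=8
Step 14: on BLACK (2,3): turn L to S, flip to white, move to (3,3). |black|=7
Step 15: on BLACK (3,3): turn L to E, flip to white, move to (3,4). |black|=6
Step 16: on BLACK (3,4): turn L to N, flip to white, move to (2,4). |black|=5
Step 17: on WHITE (2,4): turn R to E, flip to black, move to (2,5). |black|=6
Step 18: on BLACK (2,5): turn L to N, flip to white, move to (1,5). |black|=5
Step 19: on WHITE (1,5): turn R to E, flip to black, move to (1,6). |black|=6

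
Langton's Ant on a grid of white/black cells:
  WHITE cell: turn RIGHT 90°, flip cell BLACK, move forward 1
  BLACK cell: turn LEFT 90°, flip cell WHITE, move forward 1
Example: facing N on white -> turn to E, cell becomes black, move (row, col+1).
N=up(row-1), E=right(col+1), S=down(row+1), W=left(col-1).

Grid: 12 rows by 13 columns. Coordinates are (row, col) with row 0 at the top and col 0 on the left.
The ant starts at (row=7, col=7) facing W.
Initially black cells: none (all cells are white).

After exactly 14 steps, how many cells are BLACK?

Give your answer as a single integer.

Step 1: on WHITE (7,7): turn R to N, flip to black, move to (6,7). |black|=1
Step 2: on WHITE (6,7): turn R to E, flip to black, move to (6,8). |black|=2
Step 3: on WHITE (6,8): turn R to S, flip to black, move to (7,8). |black|=3
Step 4: on WHITE (7,8): turn R to W, flip to black, move to (7,7). |black|=4
Step 5: on BLACK (7,7): turn L to S, flip to white, move to (8,7). |black|=3
Step 6: on WHITE (8,7): turn R to W, flip to black, move to (8,6). |black|=4
Step 7: on WHITE (8,6): turn R to N, flip to black, move to (7,6). |black|=5
Step 8: on WHITE (7,6): turn R to E, flip to black, move to (7,7). |black|=6
Step 9: on WHITE (7,7): turn R to S, flip to black, move to (8,7). |black|=7
Step 10: on BLACK (8,7): turn L to E, flip to white, move to (8,8). |black|=6
Step 11: on WHITE (8,8): turn R to S, flip to black, move to (9,8). |black|=7
Step 12: on WHITE (9,8): turn R to W, flip to black, move to (9,7). |black|=8
Step 13: on WHITE (9,7): turn R to N, flip to black, move to (8,7). |black|=9
Step 14: on WHITE (8,7): turn R to E, flip to black, move to (8,8). |black|=10

Answer: 10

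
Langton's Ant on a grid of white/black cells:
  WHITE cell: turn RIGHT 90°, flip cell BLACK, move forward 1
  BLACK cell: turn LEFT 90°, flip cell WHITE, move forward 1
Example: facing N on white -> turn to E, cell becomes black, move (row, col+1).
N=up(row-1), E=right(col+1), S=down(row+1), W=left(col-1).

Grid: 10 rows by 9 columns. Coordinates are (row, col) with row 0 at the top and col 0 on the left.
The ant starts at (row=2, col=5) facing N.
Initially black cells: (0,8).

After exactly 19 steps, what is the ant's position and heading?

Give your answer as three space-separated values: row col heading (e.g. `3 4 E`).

Step 1: on WHITE (2,5): turn R to E, flip to black, move to (2,6). |black|=2
Step 2: on WHITE (2,6): turn R to S, flip to black, move to (3,6). |black|=3
Step 3: on WHITE (3,6): turn R to W, flip to black, move to (3,5). |black|=4
Step 4: on WHITE (3,5): turn R to N, flip to black, move to (2,5). |black|=5
Step 5: on BLACK (2,5): turn L to W, flip to white, move to (2,4). |black|=4
Step 6: on WHITE (2,4): turn R to N, flip to black, move to (1,4). |black|=5
Step 7: on WHITE (1,4): turn R to E, flip to black, move to (1,5). |black|=6
Step 8: on WHITE (1,5): turn R to S, flip to black, move to (2,5). |black|=7
Step 9: on WHITE (2,5): turn R to W, flip to black, move to (2,4). |black|=8
Step 10: on BLACK (2,4): turn L to S, flip to white, move to (3,4). |black|=7
Step 11: on WHITE (3,4): turn R to W, flip to black, move to (3,3). |black|=8
Step 12: on WHITE (3,3): turn R to N, flip to black, move to (2,3). |black|=9
Step 13: on WHITE (2,3): turn R to E, flip to black, move to (2,4). |black|=10
Step 14: on WHITE (2,4): turn R to S, flip to black, move to (3,4). |black|=11
Step 15: on BLACK (3,4): turn L to E, flip to white, move to (3,5). |black|=10
Step 16: on BLACK (3,5): turn L to N, flip to white, move to (2,5). |black|=9
Step 17: on BLACK (2,5): turn L to W, flip to white, move to (2,4). |black|=8
Step 18: on BLACK (2,4): turn L to S, flip to white, move to (3,4). |black|=7
Step 19: on WHITE (3,4): turn R to W, flip to black, move to (3,3). |black|=8

Answer: 3 3 W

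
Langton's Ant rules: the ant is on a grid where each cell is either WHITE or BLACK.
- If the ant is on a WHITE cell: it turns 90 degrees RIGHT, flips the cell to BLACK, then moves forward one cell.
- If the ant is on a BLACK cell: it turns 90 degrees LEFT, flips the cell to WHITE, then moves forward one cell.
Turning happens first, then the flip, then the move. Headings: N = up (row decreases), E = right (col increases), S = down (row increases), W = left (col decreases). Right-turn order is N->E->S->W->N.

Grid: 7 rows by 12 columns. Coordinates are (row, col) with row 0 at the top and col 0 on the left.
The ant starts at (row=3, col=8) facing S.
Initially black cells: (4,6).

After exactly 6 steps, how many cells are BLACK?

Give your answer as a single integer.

Answer: 5

Derivation:
Step 1: on WHITE (3,8): turn R to W, flip to black, move to (3,7). |black|=2
Step 2: on WHITE (3,7): turn R to N, flip to black, move to (2,7). |black|=3
Step 3: on WHITE (2,7): turn R to E, flip to black, move to (2,8). |black|=4
Step 4: on WHITE (2,8): turn R to S, flip to black, move to (3,8). |black|=5
Step 5: on BLACK (3,8): turn L to E, flip to white, move to (3,9). |black|=4
Step 6: on WHITE (3,9): turn R to S, flip to black, move to (4,9). |black|=5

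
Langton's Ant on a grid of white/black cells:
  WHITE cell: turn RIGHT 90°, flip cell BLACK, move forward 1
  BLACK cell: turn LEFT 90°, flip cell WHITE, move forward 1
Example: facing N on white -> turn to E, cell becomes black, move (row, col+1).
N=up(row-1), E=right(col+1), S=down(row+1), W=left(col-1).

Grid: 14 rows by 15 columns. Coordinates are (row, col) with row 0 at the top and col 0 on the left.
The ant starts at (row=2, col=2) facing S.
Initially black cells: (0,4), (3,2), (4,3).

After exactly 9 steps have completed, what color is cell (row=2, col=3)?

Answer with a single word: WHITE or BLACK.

Step 1: on WHITE (2,2): turn R to W, flip to black, move to (2,1). |black|=4
Step 2: on WHITE (2,1): turn R to N, flip to black, move to (1,1). |black|=5
Step 3: on WHITE (1,1): turn R to E, flip to black, move to (1,2). |black|=6
Step 4: on WHITE (1,2): turn R to S, flip to black, move to (2,2). |black|=7
Step 5: on BLACK (2,2): turn L to E, flip to white, move to (2,3). |black|=6
Step 6: on WHITE (2,3): turn R to S, flip to black, move to (3,3). |black|=7
Step 7: on WHITE (3,3): turn R to W, flip to black, move to (3,2). |black|=8
Step 8: on BLACK (3,2): turn L to S, flip to white, move to (4,2). |black|=7
Step 9: on WHITE (4,2): turn R to W, flip to black, move to (4,1). |black|=8

Answer: BLACK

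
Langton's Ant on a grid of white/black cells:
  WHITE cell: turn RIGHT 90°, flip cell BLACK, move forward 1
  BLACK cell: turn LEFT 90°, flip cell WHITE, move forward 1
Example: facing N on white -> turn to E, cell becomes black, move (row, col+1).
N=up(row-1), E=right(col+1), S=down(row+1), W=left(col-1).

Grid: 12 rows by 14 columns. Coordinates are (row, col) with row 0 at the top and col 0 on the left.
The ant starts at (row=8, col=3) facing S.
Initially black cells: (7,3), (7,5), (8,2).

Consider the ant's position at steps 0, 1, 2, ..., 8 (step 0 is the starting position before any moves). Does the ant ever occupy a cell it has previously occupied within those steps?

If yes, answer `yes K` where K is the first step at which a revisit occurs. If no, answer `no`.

Step 1: on WHITE (8,3): turn R to W, flip to black, move to (8,2). |black|=4 — new cell
Step 2: on BLACK (8,2): turn L to S, flip to white, move to (9,2). |black|=3 — new cell
Step 3: on WHITE (9,2): turn R to W, flip to black, move to (9,1). |black|=4 — new cell
Step 4: on WHITE (9,1): turn R to N, flip to black, move to (8,1). |black|=5 — new cell
Step 5: on WHITE (8,1): turn R to E, flip to black, move to (8,2). |black|=6 — REVISIT

Answer: yes 5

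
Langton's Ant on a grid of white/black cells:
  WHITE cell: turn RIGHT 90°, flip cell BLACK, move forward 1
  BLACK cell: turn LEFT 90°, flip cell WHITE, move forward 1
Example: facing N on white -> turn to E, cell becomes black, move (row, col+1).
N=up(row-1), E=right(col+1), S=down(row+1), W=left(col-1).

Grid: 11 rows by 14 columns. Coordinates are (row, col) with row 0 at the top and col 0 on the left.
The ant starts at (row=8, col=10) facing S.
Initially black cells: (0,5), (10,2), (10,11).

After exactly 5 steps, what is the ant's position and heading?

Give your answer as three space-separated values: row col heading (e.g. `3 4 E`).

Answer: 8 11 E

Derivation:
Step 1: on WHITE (8,10): turn R to W, flip to black, move to (8,9). |black|=4
Step 2: on WHITE (8,9): turn R to N, flip to black, move to (7,9). |black|=5
Step 3: on WHITE (7,9): turn R to E, flip to black, move to (7,10). |black|=6
Step 4: on WHITE (7,10): turn R to S, flip to black, move to (8,10). |black|=7
Step 5: on BLACK (8,10): turn L to E, flip to white, move to (8,11). |black|=6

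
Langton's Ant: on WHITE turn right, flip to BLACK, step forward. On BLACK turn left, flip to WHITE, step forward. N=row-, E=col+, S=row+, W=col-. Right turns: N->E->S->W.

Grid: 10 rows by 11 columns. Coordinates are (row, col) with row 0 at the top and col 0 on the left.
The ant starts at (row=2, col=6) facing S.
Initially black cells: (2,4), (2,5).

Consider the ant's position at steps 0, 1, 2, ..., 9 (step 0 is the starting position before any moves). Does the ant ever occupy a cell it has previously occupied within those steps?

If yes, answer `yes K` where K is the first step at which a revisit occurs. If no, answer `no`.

Step 1: on WHITE (2,6): turn R to W, flip to black, move to (2,5). |black|=3 — new cell
Step 2: on BLACK (2,5): turn L to S, flip to white, move to (3,5). |black|=2 — new cell
Step 3: on WHITE (3,5): turn R to W, flip to black, move to (3,4). |black|=3 — new cell
Step 4: on WHITE (3,4): turn R to N, flip to black, move to (2,4). |black|=4 — new cell
Step 5: on BLACK (2,4): turn L to W, flip to white, move to (2,3). |black|=3 — new cell
Step 6: on WHITE (2,3): turn R to N, flip to black, move to (1,3). |black|=4 — new cell
Step 7: on WHITE (1,3): turn R to E, flip to black, move to (1,4). |black|=5 — new cell
Step 8: on WHITE (1,4): turn R to S, flip to black, move to (2,4). |black|=6 — REVISIT

Answer: yes 8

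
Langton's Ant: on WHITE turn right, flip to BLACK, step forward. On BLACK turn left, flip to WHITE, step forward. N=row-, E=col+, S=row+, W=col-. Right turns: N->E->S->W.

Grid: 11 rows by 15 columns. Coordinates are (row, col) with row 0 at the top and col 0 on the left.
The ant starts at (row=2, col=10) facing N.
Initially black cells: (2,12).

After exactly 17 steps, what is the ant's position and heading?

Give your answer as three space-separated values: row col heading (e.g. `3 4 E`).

Answer: 2 9 W

Derivation:
Step 1: on WHITE (2,10): turn R to E, flip to black, move to (2,11). |black|=2
Step 2: on WHITE (2,11): turn R to S, flip to black, move to (3,11). |black|=3
Step 3: on WHITE (3,11): turn R to W, flip to black, move to (3,10). |black|=4
Step 4: on WHITE (3,10): turn R to N, flip to black, move to (2,10). |black|=5
Step 5: on BLACK (2,10): turn L to W, flip to white, move to (2,9). |black|=4
Step 6: on WHITE (2,9): turn R to N, flip to black, move to (1,9). |black|=5
Step 7: on WHITE (1,9): turn R to E, flip to black, move to (1,10). |black|=6
Step 8: on WHITE (1,10): turn R to S, flip to black, move to (2,10). |black|=7
Step 9: on WHITE (2,10): turn R to W, flip to black, move to (2,9). |black|=8
Step 10: on BLACK (2,9): turn L to S, flip to white, move to (3,9). |black|=7
Step 11: on WHITE (3,9): turn R to W, flip to black, move to (3,8). |black|=8
Step 12: on WHITE (3,8): turn R to N, flip to black, move to (2,8). |black|=9
Step 13: on WHITE (2,8): turn R to E, flip to black, move to (2,9). |black|=10
Step 14: on WHITE (2,9): turn R to S, flip to black, move to (3,9). |black|=11
Step 15: on BLACK (3,9): turn L to E, flip to white, move to (3,10). |black|=10
Step 16: on BLACK (3,10): turn L to N, flip to white, move to (2,10). |black|=9
Step 17: on BLACK (2,10): turn L to W, flip to white, move to (2,9). |black|=8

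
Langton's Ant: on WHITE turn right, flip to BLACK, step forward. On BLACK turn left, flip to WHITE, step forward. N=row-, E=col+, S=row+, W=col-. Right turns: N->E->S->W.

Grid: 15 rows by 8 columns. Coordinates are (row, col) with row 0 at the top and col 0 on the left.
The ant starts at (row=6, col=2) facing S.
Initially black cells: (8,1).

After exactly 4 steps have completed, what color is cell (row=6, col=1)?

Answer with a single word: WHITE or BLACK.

Step 1: on WHITE (6,2): turn R to W, flip to black, move to (6,1). |black|=2
Step 2: on WHITE (6,1): turn R to N, flip to black, move to (5,1). |black|=3
Step 3: on WHITE (5,1): turn R to E, flip to black, move to (5,2). |black|=4
Step 4: on WHITE (5,2): turn R to S, flip to black, move to (6,2). |black|=5

Answer: BLACK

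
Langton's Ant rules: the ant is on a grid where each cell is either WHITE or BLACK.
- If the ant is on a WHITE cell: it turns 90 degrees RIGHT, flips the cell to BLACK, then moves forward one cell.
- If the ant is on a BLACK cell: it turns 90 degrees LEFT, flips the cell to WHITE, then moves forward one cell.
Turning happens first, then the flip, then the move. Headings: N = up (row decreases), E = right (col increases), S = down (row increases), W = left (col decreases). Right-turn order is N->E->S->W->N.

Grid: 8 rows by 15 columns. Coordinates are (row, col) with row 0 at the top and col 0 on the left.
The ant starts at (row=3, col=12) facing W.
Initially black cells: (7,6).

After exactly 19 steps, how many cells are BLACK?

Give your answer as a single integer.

Step 1: on WHITE (3,12): turn R to N, flip to black, move to (2,12). |black|=2
Step 2: on WHITE (2,12): turn R to E, flip to black, move to (2,13). |black|=3
Step 3: on WHITE (2,13): turn R to S, flip to black, move to (3,13). |black|=4
Step 4: on WHITE (3,13): turn R to W, flip to black, move to (3,12). |black|=5
Step 5: on BLACK (3,12): turn L to S, flip to white, move to (4,12). |black|=4
Step 6: on WHITE (4,12): turn R to W, flip to black, move to (4,11). |black|=5
Step 7: on WHITE (4,11): turn R to N, flip to black, move to (3,11). |black|=6
Step 8: on WHITE (3,11): turn R to E, flip to black, move to (3,12). |black|=7
Step 9: on WHITE (3,12): turn R to S, flip to black, move to (4,12). |black|=8
Step 10: on BLACK (4,12): turn L to E, flip to white, move to (4,13). |black|=7
Step 11: on WHITE (4,13): turn R to S, flip to black, move to (5,13). |black|=8
Step 12: on WHITE (5,13): turn R to W, flip to black, move to (5,12). |black|=9
Step 13: on WHITE (5,12): turn R to N, flip to black, move to (4,12). |black|=10
Step 14: on WHITE (4,12): turn R to E, flip to black, move to (4,13). |black|=11
Step 15: on BLACK (4,13): turn L to N, flip to white, move to (3,13). |black|=10
Step 16: on BLACK (3,13): turn L to W, flip to white, move to (3,12). |black|=9
Step 17: on BLACK (3,12): turn L to S, flip to white, move to (4,12). |black|=8
Step 18: on BLACK (4,12): turn L to E, flip to white, move to (4,13). |black|=7
Step 19: on WHITE (4,13): turn R to S, flip to black, move to (5,13). |black|=8

Answer: 8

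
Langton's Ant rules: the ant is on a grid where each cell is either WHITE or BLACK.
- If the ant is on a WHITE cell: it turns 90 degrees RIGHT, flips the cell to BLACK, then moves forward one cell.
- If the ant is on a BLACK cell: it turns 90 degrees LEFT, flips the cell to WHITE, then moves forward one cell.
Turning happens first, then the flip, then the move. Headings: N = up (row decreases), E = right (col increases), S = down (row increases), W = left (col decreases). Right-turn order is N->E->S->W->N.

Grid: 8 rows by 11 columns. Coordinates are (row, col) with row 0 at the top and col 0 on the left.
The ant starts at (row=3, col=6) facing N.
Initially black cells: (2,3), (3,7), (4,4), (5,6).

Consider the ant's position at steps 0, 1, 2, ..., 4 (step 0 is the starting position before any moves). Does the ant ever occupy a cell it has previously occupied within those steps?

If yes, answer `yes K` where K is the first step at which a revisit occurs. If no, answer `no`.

Answer: no

Derivation:
Step 1: on WHITE (3,6): turn R to E, flip to black, move to (3,7). |black|=5 — new cell
Step 2: on BLACK (3,7): turn L to N, flip to white, move to (2,7). |black|=4 — new cell
Step 3: on WHITE (2,7): turn R to E, flip to black, move to (2,8). |black|=5 — new cell
Step 4: on WHITE (2,8): turn R to S, flip to black, move to (3,8). |black|=6 — new cell
No revisit within 4 steps.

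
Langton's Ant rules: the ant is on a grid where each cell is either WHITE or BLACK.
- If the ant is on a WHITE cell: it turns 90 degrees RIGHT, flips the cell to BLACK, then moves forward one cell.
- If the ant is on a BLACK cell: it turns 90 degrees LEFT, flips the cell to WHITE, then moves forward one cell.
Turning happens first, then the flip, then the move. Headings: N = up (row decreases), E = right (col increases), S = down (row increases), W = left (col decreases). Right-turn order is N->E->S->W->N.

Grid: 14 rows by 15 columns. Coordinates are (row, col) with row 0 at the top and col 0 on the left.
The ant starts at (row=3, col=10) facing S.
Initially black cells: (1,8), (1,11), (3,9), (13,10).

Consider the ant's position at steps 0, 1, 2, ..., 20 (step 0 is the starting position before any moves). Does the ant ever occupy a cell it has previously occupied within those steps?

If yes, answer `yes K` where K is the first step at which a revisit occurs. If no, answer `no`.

Answer: yes 5

Derivation:
Step 1: on WHITE (3,10): turn R to W, flip to black, move to (3,9). |black|=5 — new cell
Step 2: on BLACK (3,9): turn L to S, flip to white, move to (4,9). |black|=4 — new cell
Step 3: on WHITE (4,9): turn R to W, flip to black, move to (4,8). |black|=5 — new cell
Step 4: on WHITE (4,8): turn R to N, flip to black, move to (3,8). |black|=6 — new cell
Step 5: on WHITE (3,8): turn R to E, flip to black, move to (3,9). |black|=7 — REVISIT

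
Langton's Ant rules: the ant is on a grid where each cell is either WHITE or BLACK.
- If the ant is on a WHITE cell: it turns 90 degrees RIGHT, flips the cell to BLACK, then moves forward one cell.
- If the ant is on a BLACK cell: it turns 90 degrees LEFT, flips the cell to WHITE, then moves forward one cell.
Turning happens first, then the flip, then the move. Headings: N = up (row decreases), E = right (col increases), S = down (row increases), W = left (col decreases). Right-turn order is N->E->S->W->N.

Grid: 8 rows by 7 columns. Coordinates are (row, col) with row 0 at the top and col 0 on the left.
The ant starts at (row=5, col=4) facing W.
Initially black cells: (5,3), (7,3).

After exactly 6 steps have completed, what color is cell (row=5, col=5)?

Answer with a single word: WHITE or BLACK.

Step 1: on WHITE (5,4): turn R to N, flip to black, move to (4,4). |black|=3
Step 2: on WHITE (4,4): turn R to E, flip to black, move to (4,5). |black|=4
Step 3: on WHITE (4,5): turn R to S, flip to black, move to (5,5). |black|=5
Step 4: on WHITE (5,5): turn R to W, flip to black, move to (5,4). |black|=6
Step 5: on BLACK (5,4): turn L to S, flip to white, move to (6,4). |black|=5
Step 6: on WHITE (6,4): turn R to W, flip to black, move to (6,3). |black|=6

Answer: BLACK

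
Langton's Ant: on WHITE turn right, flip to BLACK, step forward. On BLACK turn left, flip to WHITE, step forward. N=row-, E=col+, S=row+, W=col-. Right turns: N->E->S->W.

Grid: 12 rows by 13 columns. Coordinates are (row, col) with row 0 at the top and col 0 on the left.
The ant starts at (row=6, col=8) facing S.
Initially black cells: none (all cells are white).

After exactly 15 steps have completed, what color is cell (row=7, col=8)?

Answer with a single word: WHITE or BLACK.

Answer: BLACK

Derivation:
Step 1: on WHITE (6,8): turn R to W, flip to black, move to (6,7). |black|=1
Step 2: on WHITE (6,7): turn R to N, flip to black, move to (5,7). |black|=2
Step 3: on WHITE (5,7): turn R to E, flip to black, move to (5,8). |black|=3
Step 4: on WHITE (5,8): turn R to S, flip to black, move to (6,8). |black|=4
Step 5: on BLACK (6,8): turn L to E, flip to white, move to (6,9). |black|=3
Step 6: on WHITE (6,9): turn R to S, flip to black, move to (7,9). |black|=4
Step 7: on WHITE (7,9): turn R to W, flip to black, move to (7,8). |black|=5
Step 8: on WHITE (7,8): turn R to N, flip to black, move to (6,8). |black|=6
Step 9: on WHITE (6,8): turn R to E, flip to black, move to (6,9). |black|=7
Step 10: on BLACK (6,9): turn L to N, flip to white, move to (5,9). |black|=6
Step 11: on WHITE (5,9): turn R to E, flip to black, move to (5,10). |black|=7
Step 12: on WHITE (5,10): turn R to S, flip to black, move to (6,10). |black|=8
Step 13: on WHITE (6,10): turn R to W, flip to black, move to (6,9). |black|=9
Step 14: on WHITE (6,9): turn R to N, flip to black, move to (5,9). |black|=10
Step 15: on BLACK (5,9): turn L to W, flip to white, move to (5,8). |black|=9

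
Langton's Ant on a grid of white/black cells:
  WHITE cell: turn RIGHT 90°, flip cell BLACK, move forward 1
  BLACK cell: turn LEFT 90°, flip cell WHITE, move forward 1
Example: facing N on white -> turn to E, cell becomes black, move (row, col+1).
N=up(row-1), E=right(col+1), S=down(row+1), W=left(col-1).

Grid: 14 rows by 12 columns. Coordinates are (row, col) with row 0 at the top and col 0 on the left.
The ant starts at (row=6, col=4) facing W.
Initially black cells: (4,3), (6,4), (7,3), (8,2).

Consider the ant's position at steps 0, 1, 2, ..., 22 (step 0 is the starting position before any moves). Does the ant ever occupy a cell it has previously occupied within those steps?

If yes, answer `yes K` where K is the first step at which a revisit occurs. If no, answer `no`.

Step 1: on BLACK (6,4): turn L to S, flip to white, move to (7,4). |black|=3 — new cell
Step 2: on WHITE (7,4): turn R to W, flip to black, move to (7,3). |black|=4 — new cell
Step 3: on BLACK (7,3): turn L to S, flip to white, move to (8,3). |black|=3 — new cell
Step 4: on WHITE (8,3): turn R to W, flip to black, move to (8,2). |black|=4 — new cell
Step 5: on BLACK (8,2): turn L to S, flip to white, move to (9,2). |black|=3 — new cell
Step 6: on WHITE (9,2): turn R to W, flip to black, move to (9,1). |black|=4 — new cell
Step 7: on WHITE (9,1): turn R to N, flip to black, move to (8,1). |black|=5 — new cell
Step 8: on WHITE (8,1): turn R to E, flip to black, move to (8,2). |black|=6 — REVISIT

Answer: yes 8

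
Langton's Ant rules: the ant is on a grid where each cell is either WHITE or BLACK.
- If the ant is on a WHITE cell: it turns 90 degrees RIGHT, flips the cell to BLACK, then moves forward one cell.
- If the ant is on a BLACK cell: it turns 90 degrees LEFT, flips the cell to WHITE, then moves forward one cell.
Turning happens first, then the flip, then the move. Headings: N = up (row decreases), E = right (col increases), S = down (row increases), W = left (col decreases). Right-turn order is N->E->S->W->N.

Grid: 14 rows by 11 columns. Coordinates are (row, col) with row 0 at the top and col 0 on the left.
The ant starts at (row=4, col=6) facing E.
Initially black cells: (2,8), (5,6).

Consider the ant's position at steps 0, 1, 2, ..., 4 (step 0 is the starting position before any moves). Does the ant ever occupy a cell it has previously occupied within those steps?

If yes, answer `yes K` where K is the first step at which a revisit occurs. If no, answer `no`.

Step 1: on WHITE (4,6): turn R to S, flip to black, move to (5,6). |black|=3 — new cell
Step 2: on BLACK (5,6): turn L to E, flip to white, move to (5,7). |black|=2 — new cell
Step 3: on WHITE (5,7): turn R to S, flip to black, move to (6,7). |black|=3 — new cell
Step 4: on WHITE (6,7): turn R to W, flip to black, move to (6,6). |black|=4 — new cell
No revisit within 4 steps.

Answer: no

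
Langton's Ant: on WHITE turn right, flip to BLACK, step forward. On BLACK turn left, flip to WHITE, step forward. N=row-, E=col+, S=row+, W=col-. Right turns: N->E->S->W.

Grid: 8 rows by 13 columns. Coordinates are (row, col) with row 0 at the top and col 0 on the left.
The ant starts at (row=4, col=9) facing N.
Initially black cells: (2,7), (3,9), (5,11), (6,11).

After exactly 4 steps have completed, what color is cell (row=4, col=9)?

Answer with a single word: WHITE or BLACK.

Answer: BLACK

Derivation:
Step 1: on WHITE (4,9): turn R to E, flip to black, move to (4,10). |black|=5
Step 2: on WHITE (4,10): turn R to S, flip to black, move to (5,10). |black|=6
Step 3: on WHITE (5,10): turn R to W, flip to black, move to (5,9). |black|=7
Step 4: on WHITE (5,9): turn R to N, flip to black, move to (4,9). |black|=8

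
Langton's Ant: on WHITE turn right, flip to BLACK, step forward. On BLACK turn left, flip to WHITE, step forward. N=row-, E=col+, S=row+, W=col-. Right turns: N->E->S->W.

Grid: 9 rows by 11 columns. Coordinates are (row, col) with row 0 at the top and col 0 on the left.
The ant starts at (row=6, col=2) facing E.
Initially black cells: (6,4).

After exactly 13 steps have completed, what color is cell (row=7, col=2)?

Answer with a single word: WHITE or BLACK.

Answer: BLACK

Derivation:
Step 1: on WHITE (6,2): turn R to S, flip to black, move to (7,2). |black|=2
Step 2: on WHITE (7,2): turn R to W, flip to black, move to (7,1). |black|=3
Step 3: on WHITE (7,1): turn R to N, flip to black, move to (6,1). |black|=4
Step 4: on WHITE (6,1): turn R to E, flip to black, move to (6,2). |black|=5
Step 5: on BLACK (6,2): turn L to N, flip to white, move to (5,2). |black|=4
Step 6: on WHITE (5,2): turn R to E, flip to black, move to (5,3). |black|=5
Step 7: on WHITE (5,3): turn R to S, flip to black, move to (6,3). |black|=6
Step 8: on WHITE (6,3): turn R to W, flip to black, move to (6,2). |black|=7
Step 9: on WHITE (6,2): turn R to N, flip to black, move to (5,2). |black|=8
Step 10: on BLACK (5,2): turn L to W, flip to white, move to (5,1). |black|=7
Step 11: on WHITE (5,1): turn R to N, flip to black, move to (4,1). |black|=8
Step 12: on WHITE (4,1): turn R to E, flip to black, move to (4,2). |black|=9
Step 13: on WHITE (4,2): turn R to S, flip to black, move to (5,2). |black|=10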